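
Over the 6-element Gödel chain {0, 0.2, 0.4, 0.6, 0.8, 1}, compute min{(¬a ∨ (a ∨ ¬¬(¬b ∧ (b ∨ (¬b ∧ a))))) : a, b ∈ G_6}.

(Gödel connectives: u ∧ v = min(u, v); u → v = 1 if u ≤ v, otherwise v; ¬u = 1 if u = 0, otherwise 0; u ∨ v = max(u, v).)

0.20

The minimum is attained at a = 0.2, b = 0.2:
  ¬a: Gödel ¬ of 0.2 = 0 (operand ≠ 0)
  ¬b: Gödel ¬ of 0.2 = 0 (operand ≠ 0)
  ¬b: Gödel ¬ of 0.2 = 0 (operand ≠ 0)
  (¬b ∧ a) = min(0, 0.2) = 0
  (b ∨ (¬b ∧ a)) = max(0.2, 0) = 0.2
  (¬b ∧ (b ∨ (¬b ∧ a))) = min(0, 0.2) = 0
  ¬(¬b ∧ (b ∨ (¬b ∧ a))): Gödel ¬ of 0 = 1 (operand is 0)
  ¬¬(¬b ∧ (b ∨ (¬b ∧ a))): Gödel ¬ of 1 = 0 (operand ≠ 0)
  (a ∨ ¬¬(¬b ∧ (b ∨ (¬b ∧ a)))) = max(0.2, 0) = 0.2
  (¬a ∨ (a ∨ ¬¬(¬b ∧ (b ∨ (¬b ∧ a))))) = max(0, 0.2) = 0.2
Checking all 36 assignments confirms none give a value below 0.20.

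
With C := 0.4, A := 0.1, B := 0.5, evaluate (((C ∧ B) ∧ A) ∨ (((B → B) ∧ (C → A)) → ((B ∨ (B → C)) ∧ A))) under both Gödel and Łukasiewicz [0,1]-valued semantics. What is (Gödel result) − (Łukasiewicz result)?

Gödel evaluation:
  (C ∧ B) = min(0.4, 0.5) = 0.4
  ((C ∧ B) ∧ A) = min(0.4, 0.1) = 0.1
  (B → B): 0.5 ≤ 0.5, so result = 1
  (C → A): 0.4 > 0.1, so result = 0.1
  ((B → B) ∧ (C → A)) = min(1, 0.1) = 0.1
  (B → C): 0.5 > 0.4, so result = 0.4
  (B ∨ (B → C)) = max(0.5, 0.4) = 0.5
  ((B ∨ (B → C)) ∧ A) = min(0.5, 0.1) = 0.1
  (((B → B) ∧ (C → A)) → ((B ∨ (B → C)) ∧ A)): 0.1 ≤ 0.1, so result = 1
  (((C ∧ B) ∧ A) ∨ (((B → B) ∧ (C → A)) → ((B ∨ (B → C)) ∧ A))) = max(0.1, 1) = 1
  Gödel value = 1
Łukasiewicz evaluation:
  (C ∧ B) = min(0.4, 0.5) = 0.4
  ((C ∧ B) ∧ A) = min(0.4, 0.1) = 0.1
  (B → B): min(1, 1 − 0.5 + 0.5) = 1
  (C → A): min(1, 1 − 0.4 + 0.1) = 0.7
  ((B → B) ∧ (C → A)) = min(1, 0.7) = 0.7
  (B → C): min(1, 1 − 0.5 + 0.4) = 0.9
  (B ∨ (B → C)) = max(0.5, 0.9) = 0.9
  ((B ∨ (B → C)) ∧ A) = min(0.9, 0.1) = 0.1
  (((B → B) ∧ (C → A)) → ((B ∨ (B → C)) ∧ A)): min(1, 1 − 0.7 + 0.1) = 0.4
  (((C ∧ B) ∧ A) ∨ (((B → B) ∧ (C → A)) → ((B ∨ (B → C)) ∧ A))) = max(0.1, 0.4) = 0.4
  Łukasiewicz value = 0.4
Difference: 1 − 0.4 = 0.60

0.60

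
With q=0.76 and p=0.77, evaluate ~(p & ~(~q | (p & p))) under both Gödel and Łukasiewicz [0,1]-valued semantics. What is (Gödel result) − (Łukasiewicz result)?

0.23

Gödel evaluation:
  ~q: Gödel ¬ of 0.76 = 0 (operand ≠ 0)
  (p & p) = min(0.77, 0.77) = 0.77
  (~q | (p & p)) = max(0, 0.77) = 0.77
  ~(~q | (p & p)): Gödel ¬ of 0.77 = 0 (operand ≠ 0)
  (p & ~(~q | (p & p))) = min(0.77, 0) = 0
  ~(p & ~(~q | (p & p))): Gödel ¬ of 0 = 1 (operand is 0)
  Gödel value = 1
Łukasiewicz evaluation:
  ~q: Łukasiewicz ¬ gives 1 − 0.76 = 0.24
  (p & p) = min(0.77, 0.77) = 0.77
  (~q | (p & p)) = max(0.24, 0.77) = 0.77
  ~(~q | (p & p)): Łukasiewicz ¬ gives 1 − 0.77 = 0.23
  (p & ~(~q | (p & p))) = min(0.77, 0.23) = 0.23
  ~(p & ~(~q | (p & p))): Łukasiewicz ¬ gives 1 − 0.23 = 0.77
  Łukasiewicz value = 0.77
Difference: 1 − 0.77 = 0.23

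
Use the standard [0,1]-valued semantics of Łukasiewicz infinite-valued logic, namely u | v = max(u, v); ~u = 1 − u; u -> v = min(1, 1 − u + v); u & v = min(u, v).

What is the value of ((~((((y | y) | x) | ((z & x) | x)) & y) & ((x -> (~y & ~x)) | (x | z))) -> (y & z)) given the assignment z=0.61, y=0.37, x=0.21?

(y | y) = max(0.37, 0.37) = 0.37
((y | y) | x) = max(0.37, 0.21) = 0.37
(z & x) = min(0.61, 0.21) = 0.21
((z & x) | x) = max(0.21, 0.21) = 0.21
(((y | y) | x) | ((z & x) | x)) = max(0.37, 0.21) = 0.37
((((y | y) | x) | ((z & x) | x)) & y) = min(0.37, 0.37) = 0.37
~((((y | y) | x) | ((z & x) | x)) & y): Łukasiewicz ¬ gives 1 − 0.37 = 0.63
~y: Łukasiewicz ¬ gives 1 − 0.37 = 0.63
~x: Łukasiewicz ¬ gives 1 − 0.21 = 0.79
(~y & ~x) = min(0.63, 0.79) = 0.63
(x -> (~y & ~x)): min(1, 1 − 0.21 + 0.63) = 1
(x | z) = max(0.21, 0.61) = 0.61
((x -> (~y & ~x)) | (x | z)) = max(1, 0.61) = 1
(~((((y | y) | x) | ((z & x) | x)) & y) & ((x -> (~y & ~x)) | (x | z))) = min(0.63, 1) = 0.63
(y & z) = min(0.37, 0.61) = 0.37
((~((((y | y) | x) | ((z & x) | x)) & y) & ((x -> (~y & ~x)) | (x | z))) -> (y & z)): min(1, 1 − 0.63 + 0.37) = 0.74

0.74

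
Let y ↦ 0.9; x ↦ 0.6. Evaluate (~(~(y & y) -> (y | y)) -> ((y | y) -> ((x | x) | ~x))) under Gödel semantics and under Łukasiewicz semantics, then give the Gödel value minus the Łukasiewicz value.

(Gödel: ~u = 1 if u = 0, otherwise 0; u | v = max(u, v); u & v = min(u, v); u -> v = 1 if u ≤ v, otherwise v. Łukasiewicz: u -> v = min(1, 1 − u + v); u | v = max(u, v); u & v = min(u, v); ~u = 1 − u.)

Gödel evaluation:
  (y & y) = min(0.9, 0.9) = 0.9
  ~(y & y): Gödel ¬ of 0.9 = 0 (operand ≠ 0)
  (y | y) = max(0.9, 0.9) = 0.9
  (~(y & y) -> (y | y)): 0 ≤ 0.9, so result = 1
  ~(~(y & y) -> (y | y)): Gödel ¬ of 1 = 0 (operand ≠ 0)
  (y | y) = max(0.9, 0.9) = 0.9
  (x | x) = max(0.6, 0.6) = 0.6
  ~x: Gödel ¬ of 0.6 = 0 (operand ≠ 0)
  ((x | x) | ~x) = max(0.6, 0) = 0.6
  ((y | y) -> ((x | x) | ~x)): 0.9 > 0.6, so result = 0.6
  (~(~(y & y) -> (y | y)) -> ((y | y) -> ((x | x) | ~x))): 0 ≤ 0.6, so result = 1
  Gödel value = 1
Łukasiewicz evaluation:
  (y & y) = min(0.9, 0.9) = 0.9
  ~(y & y): Łukasiewicz ¬ gives 1 − 0.9 = 0.1
  (y | y) = max(0.9, 0.9) = 0.9
  (~(y & y) -> (y | y)): min(1, 1 − 0.1 + 0.9) = 1
  ~(~(y & y) -> (y | y)): Łukasiewicz ¬ gives 1 − 1 = 0
  (y | y) = max(0.9, 0.9) = 0.9
  (x | x) = max(0.6, 0.6) = 0.6
  ~x: Łukasiewicz ¬ gives 1 − 0.6 = 0.4
  ((x | x) | ~x) = max(0.6, 0.4) = 0.6
  ((y | y) -> ((x | x) | ~x)): min(1, 1 − 0.9 + 0.6) = 0.7
  (~(~(y & y) -> (y | y)) -> ((y | y) -> ((x | x) | ~x))): min(1, 1 − 0 + 0.7) = 1
  Łukasiewicz value = 1
Difference: 1 − 1 = 0.00

0.00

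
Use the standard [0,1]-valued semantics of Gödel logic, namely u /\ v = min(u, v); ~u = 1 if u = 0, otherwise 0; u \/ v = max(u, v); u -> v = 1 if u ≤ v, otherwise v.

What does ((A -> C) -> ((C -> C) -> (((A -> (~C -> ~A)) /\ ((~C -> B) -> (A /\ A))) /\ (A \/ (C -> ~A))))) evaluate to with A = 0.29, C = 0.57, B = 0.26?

(A -> C): 0.29 ≤ 0.57, so result = 1
(C -> C): 0.57 ≤ 0.57, so result = 1
~C: Gödel ¬ of 0.57 = 0 (operand ≠ 0)
~A: Gödel ¬ of 0.29 = 0 (operand ≠ 0)
(~C -> ~A): 0 ≤ 0, so result = 1
(A -> (~C -> ~A)): 0.29 ≤ 1, so result = 1
~C: Gödel ¬ of 0.57 = 0 (operand ≠ 0)
(~C -> B): 0 ≤ 0.26, so result = 1
(A /\ A) = min(0.29, 0.29) = 0.29
((~C -> B) -> (A /\ A)): 1 > 0.29, so result = 0.29
((A -> (~C -> ~A)) /\ ((~C -> B) -> (A /\ A))) = min(1, 0.29) = 0.29
~A: Gödel ¬ of 0.29 = 0 (operand ≠ 0)
(C -> ~A): 0.57 > 0, so result = 0
(A \/ (C -> ~A)) = max(0.29, 0) = 0.29
(((A -> (~C -> ~A)) /\ ((~C -> B) -> (A /\ A))) /\ (A \/ (C -> ~A))) = min(0.29, 0.29) = 0.29
((C -> C) -> (((A -> (~C -> ~A)) /\ ((~C -> B) -> (A /\ A))) /\ (A \/ (C -> ~A)))): 1 > 0.29, so result = 0.29
((A -> C) -> ((C -> C) -> (((A -> (~C -> ~A)) /\ ((~C -> B) -> (A /\ A))) /\ (A \/ (C -> ~A))))): 1 > 0.29, so result = 0.29

0.29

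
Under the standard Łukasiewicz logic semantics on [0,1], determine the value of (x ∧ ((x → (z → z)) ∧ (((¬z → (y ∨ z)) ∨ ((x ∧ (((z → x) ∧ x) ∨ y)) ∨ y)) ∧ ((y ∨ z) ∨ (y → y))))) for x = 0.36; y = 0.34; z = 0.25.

(z → z): min(1, 1 − 0.25 + 0.25) = 1
(x → (z → z)): min(1, 1 − 0.36 + 1) = 1
¬z: Łukasiewicz ¬ gives 1 − 0.25 = 0.75
(y ∨ z) = max(0.34, 0.25) = 0.34
(¬z → (y ∨ z)): min(1, 1 − 0.75 + 0.34) = 0.59
(z → x): min(1, 1 − 0.25 + 0.36) = 1
((z → x) ∧ x) = min(1, 0.36) = 0.36
(((z → x) ∧ x) ∨ y) = max(0.36, 0.34) = 0.36
(x ∧ (((z → x) ∧ x) ∨ y)) = min(0.36, 0.36) = 0.36
((x ∧ (((z → x) ∧ x) ∨ y)) ∨ y) = max(0.36, 0.34) = 0.36
((¬z → (y ∨ z)) ∨ ((x ∧ (((z → x) ∧ x) ∨ y)) ∨ y)) = max(0.59, 0.36) = 0.59
(y ∨ z) = max(0.34, 0.25) = 0.34
(y → y): min(1, 1 − 0.34 + 0.34) = 1
((y ∨ z) ∨ (y → y)) = max(0.34, 1) = 1
(((¬z → (y ∨ z)) ∨ ((x ∧ (((z → x) ∧ x) ∨ y)) ∨ y)) ∧ ((y ∨ z) ∨ (y → y))) = min(0.59, 1) = 0.59
((x → (z → z)) ∧ (((¬z → (y ∨ z)) ∨ ((x ∧ (((z → x) ∧ x) ∨ y)) ∨ y)) ∧ ((y ∨ z) ∨ (y → y)))) = min(1, 0.59) = 0.59
(x ∧ ((x → (z → z)) ∧ (((¬z → (y ∨ z)) ∨ ((x ∧ (((z → x) ∧ x) ∨ y)) ∨ y)) ∧ ((y ∨ z) ∨ (y → y))))) = min(0.36, 0.59) = 0.36

0.36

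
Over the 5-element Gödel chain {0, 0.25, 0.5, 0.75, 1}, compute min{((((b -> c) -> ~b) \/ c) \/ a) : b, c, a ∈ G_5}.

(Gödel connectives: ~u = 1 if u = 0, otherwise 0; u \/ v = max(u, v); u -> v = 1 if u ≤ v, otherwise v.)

The minimum is attained at b = 0.25, c = 0.25, a = 0:
  (b -> c): 0.25 ≤ 0.25, so result = 1
  ~b: Gödel ¬ of 0.25 = 0 (operand ≠ 0)
  ((b -> c) -> ~b): 1 > 0, so result = 0
  (((b -> c) -> ~b) \/ c) = max(0, 0.25) = 0.25
  ((((b -> c) -> ~b) \/ c) \/ a) = max(0.25, 0) = 0.25
Checking all 125 assignments confirms none give a value below 0.25.

0.25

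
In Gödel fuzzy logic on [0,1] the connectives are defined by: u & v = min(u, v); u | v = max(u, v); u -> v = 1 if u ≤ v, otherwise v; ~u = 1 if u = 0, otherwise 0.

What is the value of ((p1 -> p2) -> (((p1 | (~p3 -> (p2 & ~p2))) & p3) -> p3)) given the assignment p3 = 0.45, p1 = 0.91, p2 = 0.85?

1.00

(p1 -> p2): 0.91 > 0.85, so result = 0.85
~p3: Gödel ¬ of 0.45 = 0 (operand ≠ 0)
~p2: Gödel ¬ of 0.85 = 0 (operand ≠ 0)
(p2 & ~p2) = min(0.85, 0) = 0
(~p3 -> (p2 & ~p2)): 0 ≤ 0, so result = 1
(p1 | (~p3 -> (p2 & ~p2))) = max(0.91, 1) = 1
((p1 | (~p3 -> (p2 & ~p2))) & p3) = min(1, 0.45) = 0.45
(((p1 | (~p3 -> (p2 & ~p2))) & p3) -> p3): 0.45 ≤ 0.45, so result = 1
((p1 -> p2) -> (((p1 | (~p3 -> (p2 & ~p2))) & p3) -> p3)): 0.85 ≤ 1, so result = 1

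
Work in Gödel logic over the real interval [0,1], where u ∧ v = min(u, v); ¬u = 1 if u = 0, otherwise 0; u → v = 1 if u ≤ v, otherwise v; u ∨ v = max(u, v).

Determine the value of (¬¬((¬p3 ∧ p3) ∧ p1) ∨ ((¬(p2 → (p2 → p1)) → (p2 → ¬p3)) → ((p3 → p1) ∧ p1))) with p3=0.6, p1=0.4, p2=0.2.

0.40

¬p3: Gödel ¬ of 0.6 = 0 (operand ≠ 0)
(¬p3 ∧ p3) = min(0, 0.6) = 0
((¬p3 ∧ p3) ∧ p1) = min(0, 0.4) = 0
¬((¬p3 ∧ p3) ∧ p1): Gödel ¬ of 0 = 1 (operand is 0)
¬¬((¬p3 ∧ p3) ∧ p1): Gödel ¬ of 1 = 0 (operand ≠ 0)
(p2 → p1): 0.2 ≤ 0.4, so result = 1
(p2 → (p2 → p1)): 0.2 ≤ 1, so result = 1
¬(p2 → (p2 → p1)): Gödel ¬ of 1 = 0 (operand ≠ 0)
¬p3: Gödel ¬ of 0.6 = 0 (operand ≠ 0)
(p2 → ¬p3): 0.2 > 0, so result = 0
(¬(p2 → (p2 → p1)) → (p2 → ¬p3)): 0 ≤ 0, so result = 1
(p3 → p1): 0.6 > 0.4, so result = 0.4
((p3 → p1) ∧ p1) = min(0.4, 0.4) = 0.4
((¬(p2 → (p2 → p1)) → (p2 → ¬p3)) → ((p3 → p1) ∧ p1)): 1 > 0.4, so result = 0.4
(¬¬((¬p3 ∧ p3) ∧ p1) ∨ ((¬(p2 → (p2 → p1)) → (p2 → ¬p3)) → ((p3 → p1) ∧ p1))) = max(0, 0.4) = 0.4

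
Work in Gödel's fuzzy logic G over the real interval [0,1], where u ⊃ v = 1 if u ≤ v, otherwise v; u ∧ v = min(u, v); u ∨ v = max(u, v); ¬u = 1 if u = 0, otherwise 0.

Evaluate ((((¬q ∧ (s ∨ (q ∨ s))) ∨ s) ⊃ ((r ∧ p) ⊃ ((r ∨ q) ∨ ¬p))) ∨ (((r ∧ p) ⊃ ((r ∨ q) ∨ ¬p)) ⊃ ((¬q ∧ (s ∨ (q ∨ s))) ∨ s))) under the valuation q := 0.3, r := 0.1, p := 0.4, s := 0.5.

1.00

¬q: Gödel ¬ of 0.3 = 0 (operand ≠ 0)
(q ∨ s) = max(0.3, 0.5) = 0.5
(s ∨ (q ∨ s)) = max(0.5, 0.5) = 0.5
(¬q ∧ (s ∨ (q ∨ s))) = min(0, 0.5) = 0
((¬q ∧ (s ∨ (q ∨ s))) ∨ s) = max(0, 0.5) = 0.5
(r ∧ p) = min(0.1, 0.4) = 0.1
(r ∨ q) = max(0.1, 0.3) = 0.3
¬p: Gödel ¬ of 0.4 = 0 (operand ≠ 0)
((r ∨ q) ∨ ¬p) = max(0.3, 0) = 0.3
((r ∧ p) ⊃ ((r ∨ q) ∨ ¬p)): 0.1 ≤ 0.3, so result = 1
(((¬q ∧ (s ∨ (q ∨ s))) ∨ s) ⊃ ((r ∧ p) ⊃ ((r ∨ q) ∨ ¬p))): 0.5 ≤ 1, so result = 1
(r ∧ p) = min(0.1, 0.4) = 0.1
(r ∨ q) = max(0.1, 0.3) = 0.3
¬p: Gödel ¬ of 0.4 = 0 (operand ≠ 0)
((r ∨ q) ∨ ¬p) = max(0.3, 0) = 0.3
((r ∧ p) ⊃ ((r ∨ q) ∨ ¬p)): 0.1 ≤ 0.3, so result = 1
¬q: Gödel ¬ of 0.3 = 0 (operand ≠ 0)
(q ∨ s) = max(0.3, 0.5) = 0.5
(s ∨ (q ∨ s)) = max(0.5, 0.5) = 0.5
(¬q ∧ (s ∨ (q ∨ s))) = min(0, 0.5) = 0
((¬q ∧ (s ∨ (q ∨ s))) ∨ s) = max(0, 0.5) = 0.5
(((r ∧ p) ⊃ ((r ∨ q) ∨ ¬p)) ⊃ ((¬q ∧ (s ∨ (q ∨ s))) ∨ s)): 1 > 0.5, so result = 0.5
((((¬q ∧ (s ∨ (q ∨ s))) ∨ s) ⊃ ((r ∧ p) ⊃ ((r ∨ q) ∨ ¬p))) ∨ (((r ∧ p) ⊃ ((r ∨ q) ∨ ¬p)) ⊃ ((¬q ∧ (s ∨ (q ∨ s))) ∨ s))) = max(1, 0.5) = 1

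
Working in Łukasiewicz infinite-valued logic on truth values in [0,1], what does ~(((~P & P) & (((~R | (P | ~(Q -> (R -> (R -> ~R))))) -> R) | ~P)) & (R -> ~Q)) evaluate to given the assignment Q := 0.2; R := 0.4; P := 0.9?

~P: Łukasiewicz ¬ gives 1 − 0.9 = 0.1
(~P & P) = min(0.1, 0.9) = 0.1
~R: Łukasiewicz ¬ gives 1 − 0.4 = 0.6
~R: Łukasiewicz ¬ gives 1 − 0.4 = 0.6
(R -> ~R): min(1, 1 − 0.4 + 0.6) = 1
(R -> (R -> ~R)): min(1, 1 − 0.4 + 1) = 1
(Q -> (R -> (R -> ~R))): min(1, 1 − 0.2 + 1) = 1
~(Q -> (R -> (R -> ~R))): Łukasiewicz ¬ gives 1 − 1 = 0
(P | ~(Q -> (R -> (R -> ~R)))) = max(0.9, 0) = 0.9
(~R | (P | ~(Q -> (R -> (R -> ~R))))) = max(0.6, 0.9) = 0.9
((~R | (P | ~(Q -> (R -> (R -> ~R))))) -> R): min(1, 1 − 0.9 + 0.4) = 0.5
~P: Łukasiewicz ¬ gives 1 − 0.9 = 0.1
(((~R | (P | ~(Q -> (R -> (R -> ~R))))) -> R) | ~P) = max(0.5, 0.1) = 0.5
((~P & P) & (((~R | (P | ~(Q -> (R -> (R -> ~R))))) -> R) | ~P)) = min(0.1, 0.5) = 0.1
~Q: Łukasiewicz ¬ gives 1 − 0.2 = 0.8
(R -> ~Q): min(1, 1 − 0.4 + 0.8) = 1
(((~P & P) & (((~R | (P | ~(Q -> (R -> (R -> ~R))))) -> R) | ~P)) & (R -> ~Q)) = min(0.1, 1) = 0.1
~(((~P & P) & (((~R | (P | ~(Q -> (R -> (R -> ~R))))) -> R) | ~P)) & (R -> ~Q)): Łukasiewicz ¬ gives 1 − 0.1 = 0.9

0.90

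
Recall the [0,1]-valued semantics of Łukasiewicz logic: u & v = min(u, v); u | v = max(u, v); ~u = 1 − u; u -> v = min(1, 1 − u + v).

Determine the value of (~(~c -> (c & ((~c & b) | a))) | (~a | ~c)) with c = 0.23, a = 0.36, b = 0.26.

0.77

~c: Łukasiewicz ¬ gives 1 − 0.23 = 0.77
~c: Łukasiewicz ¬ gives 1 − 0.23 = 0.77
(~c & b) = min(0.77, 0.26) = 0.26
((~c & b) | a) = max(0.26, 0.36) = 0.36
(c & ((~c & b) | a)) = min(0.23, 0.36) = 0.23
(~c -> (c & ((~c & b) | a))): min(1, 1 − 0.77 + 0.23) = 0.46
~(~c -> (c & ((~c & b) | a))): Łukasiewicz ¬ gives 1 − 0.46 = 0.54
~a: Łukasiewicz ¬ gives 1 − 0.36 = 0.64
~c: Łukasiewicz ¬ gives 1 − 0.23 = 0.77
(~a | ~c) = max(0.64, 0.77) = 0.77
(~(~c -> (c & ((~c & b) | a))) | (~a | ~c)) = max(0.54, 0.77) = 0.77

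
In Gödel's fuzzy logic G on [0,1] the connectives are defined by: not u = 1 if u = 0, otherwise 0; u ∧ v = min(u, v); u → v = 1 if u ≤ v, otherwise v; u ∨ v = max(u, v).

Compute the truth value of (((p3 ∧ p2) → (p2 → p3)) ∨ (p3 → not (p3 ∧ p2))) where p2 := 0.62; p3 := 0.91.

(p3 ∧ p2) = min(0.91, 0.62) = 0.62
(p2 → p3): 0.62 ≤ 0.91, so result = 1
((p3 ∧ p2) → (p2 → p3)): 0.62 ≤ 1, so result = 1
(p3 ∧ p2) = min(0.91, 0.62) = 0.62
not (p3 ∧ p2): Gödel ¬ of 0.62 = 0 (operand ≠ 0)
(p3 → not (p3 ∧ p2)): 0.91 > 0, so result = 0
(((p3 ∧ p2) → (p2 → p3)) ∨ (p3 → not (p3 ∧ p2))) = max(1, 0) = 1

1.00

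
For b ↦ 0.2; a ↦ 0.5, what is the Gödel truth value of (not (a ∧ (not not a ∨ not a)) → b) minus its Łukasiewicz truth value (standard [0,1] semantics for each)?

Gödel evaluation:
  not a: Gödel ¬ of 0.5 = 0 (operand ≠ 0)
  not not a: Gödel ¬ of 0 = 1 (operand is 0)
  not a: Gödel ¬ of 0.5 = 0 (operand ≠ 0)
  (not not a ∨ not a) = max(1, 0) = 1
  (a ∧ (not not a ∨ not a)) = min(0.5, 1) = 0.5
  not (a ∧ (not not a ∨ not a)): Gödel ¬ of 0.5 = 0 (operand ≠ 0)
  (not (a ∧ (not not a ∨ not a)) → b): 0 ≤ 0.2, so result = 1
  Gödel value = 1
Łukasiewicz evaluation:
  not a: Łukasiewicz ¬ gives 1 − 0.5 = 0.5
  not not a: Łukasiewicz ¬ gives 1 − 0.5 = 0.5
  not a: Łukasiewicz ¬ gives 1 − 0.5 = 0.5
  (not not a ∨ not a) = max(0.5, 0.5) = 0.5
  (a ∧ (not not a ∨ not a)) = min(0.5, 0.5) = 0.5
  not (a ∧ (not not a ∨ not a)): Łukasiewicz ¬ gives 1 − 0.5 = 0.5
  (not (a ∧ (not not a ∨ not a)) → b): min(1, 1 − 0.5 + 0.2) = 0.7
  Łukasiewicz value = 0.7
Difference: 1 − 0.7 = 0.30

0.30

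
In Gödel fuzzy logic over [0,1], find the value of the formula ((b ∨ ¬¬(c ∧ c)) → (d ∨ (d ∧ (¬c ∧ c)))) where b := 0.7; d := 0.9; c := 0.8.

(c ∧ c) = min(0.8, 0.8) = 0.8
¬(c ∧ c): Gödel ¬ of 0.8 = 0 (operand ≠ 0)
¬¬(c ∧ c): Gödel ¬ of 0 = 1 (operand is 0)
(b ∨ ¬¬(c ∧ c)) = max(0.7, 1) = 1
¬c: Gödel ¬ of 0.8 = 0 (operand ≠ 0)
(¬c ∧ c) = min(0, 0.8) = 0
(d ∧ (¬c ∧ c)) = min(0.9, 0) = 0
(d ∨ (d ∧ (¬c ∧ c))) = max(0.9, 0) = 0.9
((b ∨ ¬¬(c ∧ c)) → (d ∨ (d ∧ (¬c ∧ c)))): 1 > 0.9, so result = 0.9

0.90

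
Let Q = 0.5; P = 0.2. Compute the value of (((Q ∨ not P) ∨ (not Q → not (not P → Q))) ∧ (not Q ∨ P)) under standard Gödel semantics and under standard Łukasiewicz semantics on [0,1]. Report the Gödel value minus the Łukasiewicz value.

-0.30

Gödel evaluation:
  not P: Gödel ¬ of 0.2 = 0 (operand ≠ 0)
  (Q ∨ not P) = max(0.5, 0) = 0.5
  not Q: Gödel ¬ of 0.5 = 0 (operand ≠ 0)
  not P: Gödel ¬ of 0.2 = 0 (operand ≠ 0)
  (not P → Q): 0 ≤ 0.5, so result = 1
  not (not P → Q): Gödel ¬ of 1 = 0 (operand ≠ 0)
  (not Q → not (not P → Q)): 0 ≤ 0, so result = 1
  ((Q ∨ not P) ∨ (not Q → not (not P → Q))) = max(0.5, 1) = 1
  not Q: Gödel ¬ of 0.5 = 0 (operand ≠ 0)
  (not Q ∨ P) = max(0, 0.2) = 0.2
  (((Q ∨ not P) ∨ (not Q → not (not P → Q))) ∧ (not Q ∨ P)) = min(1, 0.2) = 0.2
  Gödel value = 0.2
Łukasiewicz evaluation:
  not P: Łukasiewicz ¬ gives 1 − 0.2 = 0.8
  (Q ∨ not P) = max(0.5, 0.8) = 0.8
  not Q: Łukasiewicz ¬ gives 1 − 0.5 = 0.5
  not P: Łukasiewicz ¬ gives 1 − 0.2 = 0.8
  (not P → Q): min(1, 1 − 0.8 + 0.5) = 0.7
  not (not P → Q): Łukasiewicz ¬ gives 1 − 0.7 = 0.3
  (not Q → not (not P → Q)): min(1, 1 − 0.5 + 0.3) = 0.8
  ((Q ∨ not P) ∨ (not Q → not (not P → Q))) = max(0.8, 0.8) = 0.8
  not Q: Łukasiewicz ¬ gives 1 − 0.5 = 0.5
  (not Q ∨ P) = max(0.5, 0.2) = 0.5
  (((Q ∨ not P) ∨ (not Q → not (not P → Q))) ∧ (not Q ∨ P)) = min(0.8, 0.5) = 0.5
  Łukasiewicz value = 0.5
Difference: 0.2 − 0.5 = -0.30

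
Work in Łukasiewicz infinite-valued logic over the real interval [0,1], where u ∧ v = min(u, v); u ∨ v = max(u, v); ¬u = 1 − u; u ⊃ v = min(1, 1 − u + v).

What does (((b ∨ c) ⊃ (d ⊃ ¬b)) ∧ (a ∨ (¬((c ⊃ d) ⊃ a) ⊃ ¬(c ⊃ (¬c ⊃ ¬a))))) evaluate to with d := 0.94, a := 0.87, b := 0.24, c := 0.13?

(b ∨ c) = max(0.24, 0.13) = 0.24
¬b: Łukasiewicz ¬ gives 1 − 0.24 = 0.76
(d ⊃ ¬b): min(1, 1 − 0.94 + 0.76) = 0.82
((b ∨ c) ⊃ (d ⊃ ¬b)): min(1, 1 − 0.24 + 0.82) = 1
(c ⊃ d): min(1, 1 − 0.13 + 0.94) = 1
((c ⊃ d) ⊃ a): min(1, 1 − 1 + 0.87) = 0.87
¬((c ⊃ d) ⊃ a): Łukasiewicz ¬ gives 1 − 0.87 = 0.13
¬c: Łukasiewicz ¬ gives 1 − 0.13 = 0.87
¬a: Łukasiewicz ¬ gives 1 − 0.87 = 0.13
(¬c ⊃ ¬a): min(1, 1 − 0.87 + 0.13) = 0.26
(c ⊃ (¬c ⊃ ¬a)): min(1, 1 − 0.13 + 0.26) = 1
¬(c ⊃ (¬c ⊃ ¬a)): Łukasiewicz ¬ gives 1 − 1 = 0
(¬((c ⊃ d) ⊃ a) ⊃ ¬(c ⊃ (¬c ⊃ ¬a))): min(1, 1 − 0.13 + 0) = 0.87
(a ∨ (¬((c ⊃ d) ⊃ a) ⊃ ¬(c ⊃ (¬c ⊃ ¬a)))) = max(0.87, 0.87) = 0.87
(((b ∨ c) ⊃ (d ⊃ ¬b)) ∧ (a ∨ (¬((c ⊃ d) ⊃ a) ⊃ ¬(c ⊃ (¬c ⊃ ¬a))))) = min(1, 0.87) = 0.87

0.87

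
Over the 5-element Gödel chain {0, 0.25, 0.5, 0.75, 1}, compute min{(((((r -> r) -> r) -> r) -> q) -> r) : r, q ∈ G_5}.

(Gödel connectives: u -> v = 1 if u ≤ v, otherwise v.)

0.00

The minimum is attained at r = 0, q = 0.25:
  (r -> r): 0 ≤ 0, so result = 1
  ((r -> r) -> r): 1 > 0, so result = 0
  (((r -> r) -> r) -> r): 0 ≤ 0, so result = 1
  ((((r -> r) -> r) -> r) -> q): 1 > 0.25, so result = 0.25
  (((((r -> r) -> r) -> r) -> q) -> r): 0.25 > 0, so result = 0
Checking all 25 assignments confirms none give a value below 0.00.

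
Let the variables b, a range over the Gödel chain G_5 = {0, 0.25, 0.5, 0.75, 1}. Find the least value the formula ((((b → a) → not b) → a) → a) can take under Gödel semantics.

0.25

The minimum is attained at b = 0.25, a = 0.25:
  (b → a): 0.25 ≤ 0.25, so result = 1
  not b: Gödel ¬ of 0.25 = 0 (operand ≠ 0)
  ((b → a) → not b): 1 > 0, so result = 0
  (((b → a) → not b) → a): 0 ≤ 0.25, so result = 1
  ((((b → a) → not b) → a) → a): 1 > 0.25, so result = 0.25
Checking all 25 assignments confirms none give a value below 0.25.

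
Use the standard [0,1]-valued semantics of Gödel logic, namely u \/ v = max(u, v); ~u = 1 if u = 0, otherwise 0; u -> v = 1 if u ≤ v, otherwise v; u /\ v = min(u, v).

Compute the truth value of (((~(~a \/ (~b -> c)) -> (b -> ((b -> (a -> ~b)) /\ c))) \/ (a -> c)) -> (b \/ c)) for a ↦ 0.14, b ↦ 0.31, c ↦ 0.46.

~a: Gödel ¬ of 0.14 = 0 (operand ≠ 0)
~b: Gödel ¬ of 0.31 = 0 (operand ≠ 0)
(~b -> c): 0 ≤ 0.46, so result = 1
(~a \/ (~b -> c)) = max(0, 1) = 1
~(~a \/ (~b -> c)): Gödel ¬ of 1 = 0 (operand ≠ 0)
~b: Gödel ¬ of 0.31 = 0 (operand ≠ 0)
(a -> ~b): 0.14 > 0, so result = 0
(b -> (a -> ~b)): 0.31 > 0, so result = 0
((b -> (a -> ~b)) /\ c) = min(0, 0.46) = 0
(b -> ((b -> (a -> ~b)) /\ c)): 0.31 > 0, so result = 0
(~(~a \/ (~b -> c)) -> (b -> ((b -> (a -> ~b)) /\ c))): 0 ≤ 0, so result = 1
(a -> c): 0.14 ≤ 0.46, so result = 1
((~(~a \/ (~b -> c)) -> (b -> ((b -> (a -> ~b)) /\ c))) \/ (a -> c)) = max(1, 1) = 1
(b \/ c) = max(0.31, 0.46) = 0.46
(((~(~a \/ (~b -> c)) -> (b -> ((b -> (a -> ~b)) /\ c))) \/ (a -> c)) -> (b \/ c)): 1 > 0.46, so result = 0.46

0.46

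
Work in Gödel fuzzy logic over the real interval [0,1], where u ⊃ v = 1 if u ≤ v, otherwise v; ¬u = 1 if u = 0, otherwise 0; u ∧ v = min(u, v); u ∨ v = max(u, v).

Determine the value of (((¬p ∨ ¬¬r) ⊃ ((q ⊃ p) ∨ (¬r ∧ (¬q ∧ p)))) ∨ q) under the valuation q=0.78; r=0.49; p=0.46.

¬p: Gödel ¬ of 0.46 = 0 (operand ≠ 0)
¬r: Gödel ¬ of 0.49 = 0 (operand ≠ 0)
¬¬r: Gödel ¬ of 0 = 1 (operand is 0)
(¬p ∨ ¬¬r) = max(0, 1) = 1
(q ⊃ p): 0.78 > 0.46, so result = 0.46
¬r: Gödel ¬ of 0.49 = 0 (operand ≠ 0)
¬q: Gödel ¬ of 0.78 = 0 (operand ≠ 0)
(¬q ∧ p) = min(0, 0.46) = 0
(¬r ∧ (¬q ∧ p)) = min(0, 0) = 0
((q ⊃ p) ∨ (¬r ∧ (¬q ∧ p))) = max(0.46, 0) = 0.46
((¬p ∨ ¬¬r) ⊃ ((q ⊃ p) ∨ (¬r ∧ (¬q ∧ p)))): 1 > 0.46, so result = 0.46
(((¬p ∨ ¬¬r) ⊃ ((q ⊃ p) ∨ (¬r ∧ (¬q ∧ p)))) ∨ q) = max(0.46, 0.78) = 0.78

0.78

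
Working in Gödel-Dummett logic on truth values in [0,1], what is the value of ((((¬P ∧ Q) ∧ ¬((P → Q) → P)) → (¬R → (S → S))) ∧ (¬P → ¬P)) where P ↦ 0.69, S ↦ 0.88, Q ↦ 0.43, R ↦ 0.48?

¬P: Gödel ¬ of 0.69 = 0 (operand ≠ 0)
(¬P ∧ Q) = min(0, 0.43) = 0
(P → Q): 0.69 > 0.43, so result = 0.43
((P → Q) → P): 0.43 ≤ 0.69, so result = 1
¬((P → Q) → P): Gödel ¬ of 1 = 0 (operand ≠ 0)
((¬P ∧ Q) ∧ ¬((P → Q) → P)) = min(0, 0) = 0
¬R: Gödel ¬ of 0.48 = 0 (operand ≠ 0)
(S → S): 0.88 ≤ 0.88, so result = 1
(¬R → (S → S)): 0 ≤ 1, so result = 1
(((¬P ∧ Q) ∧ ¬((P → Q) → P)) → (¬R → (S → S))): 0 ≤ 1, so result = 1
¬P: Gödel ¬ of 0.69 = 0 (operand ≠ 0)
¬P: Gödel ¬ of 0.69 = 0 (operand ≠ 0)
(¬P → ¬P): 0 ≤ 0, so result = 1
((((¬P ∧ Q) ∧ ¬((P → Q) → P)) → (¬R → (S → S))) ∧ (¬P → ¬P)) = min(1, 1) = 1

1.00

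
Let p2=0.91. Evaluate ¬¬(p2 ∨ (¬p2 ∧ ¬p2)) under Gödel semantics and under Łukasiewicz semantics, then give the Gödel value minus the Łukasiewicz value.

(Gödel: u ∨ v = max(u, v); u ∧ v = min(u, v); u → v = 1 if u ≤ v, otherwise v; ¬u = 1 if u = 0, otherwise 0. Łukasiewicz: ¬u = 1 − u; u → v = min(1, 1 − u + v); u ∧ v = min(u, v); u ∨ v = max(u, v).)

0.09

Gödel evaluation:
  ¬p2: Gödel ¬ of 0.91 = 0 (operand ≠ 0)
  ¬p2: Gödel ¬ of 0.91 = 0 (operand ≠ 0)
  (¬p2 ∧ ¬p2) = min(0, 0) = 0
  (p2 ∨ (¬p2 ∧ ¬p2)) = max(0.91, 0) = 0.91
  ¬(p2 ∨ (¬p2 ∧ ¬p2)): Gödel ¬ of 0.91 = 0 (operand ≠ 0)
  ¬¬(p2 ∨ (¬p2 ∧ ¬p2)): Gödel ¬ of 0 = 1 (operand is 0)
  Gödel value = 1
Łukasiewicz evaluation:
  ¬p2: Łukasiewicz ¬ gives 1 − 0.91 = 0.09
  ¬p2: Łukasiewicz ¬ gives 1 − 0.91 = 0.09
  (¬p2 ∧ ¬p2) = min(0.09, 0.09) = 0.09
  (p2 ∨ (¬p2 ∧ ¬p2)) = max(0.91, 0.09) = 0.91
  ¬(p2 ∨ (¬p2 ∧ ¬p2)): Łukasiewicz ¬ gives 1 − 0.91 = 0.09
  ¬¬(p2 ∨ (¬p2 ∧ ¬p2)): Łukasiewicz ¬ gives 1 − 0.09 = 0.91
  Łukasiewicz value = 0.91
Difference: 1 − 0.91 = 0.09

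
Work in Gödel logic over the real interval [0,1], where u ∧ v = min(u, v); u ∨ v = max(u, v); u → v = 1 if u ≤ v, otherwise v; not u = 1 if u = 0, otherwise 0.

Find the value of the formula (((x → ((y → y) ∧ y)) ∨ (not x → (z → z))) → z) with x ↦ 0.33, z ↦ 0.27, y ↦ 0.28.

(y → y): 0.28 ≤ 0.28, so result = 1
((y → y) ∧ y) = min(1, 0.28) = 0.28
(x → ((y → y) ∧ y)): 0.33 > 0.28, so result = 0.28
not x: Gödel ¬ of 0.33 = 0 (operand ≠ 0)
(z → z): 0.27 ≤ 0.27, so result = 1
(not x → (z → z)): 0 ≤ 1, so result = 1
((x → ((y → y) ∧ y)) ∨ (not x → (z → z))) = max(0.28, 1) = 1
(((x → ((y → y) ∧ y)) ∨ (not x → (z → z))) → z): 1 > 0.27, so result = 0.27

0.27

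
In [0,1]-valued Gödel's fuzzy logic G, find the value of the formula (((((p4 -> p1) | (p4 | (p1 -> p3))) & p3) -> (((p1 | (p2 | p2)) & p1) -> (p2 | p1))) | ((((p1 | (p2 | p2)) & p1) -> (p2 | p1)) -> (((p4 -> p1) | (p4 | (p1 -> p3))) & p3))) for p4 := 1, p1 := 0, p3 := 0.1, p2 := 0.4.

(p4 -> p1): 1 > 0, so result = 0
(p1 -> p3): 0 ≤ 0.1, so result = 1
(p4 | (p1 -> p3)) = max(1, 1) = 1
((p4 -> p1) | (p4 | (p1 -> p3))) = max(0, 1) = 1
(((p4 -> p1) | (p4 | (p1 -> p3))) & p3) = min(1, 0.1) = 0.1
(p2 | p2) = max(0.4, 0.4) = 0.4
(p1 | (p2 | p2)) = max(0, 0.4) = 0.4
((p1 | (p2 | p2)) & p1) = min(0.4, 0) = 0
(p2 | p1) = max(0.4, 0) = 0.4
(((p1 | (p2 | p2)) & p1) -> (p2 | p1)): 0 ≤ 0.4, so result = 1
((((p4 -> p1) | (p4 | (p1 -> p3))) & p3) -> (((p1 | (p2 | p2)) & p1) -> (p2 | p1))): 0.1 ≤ 1, so result = 1
(p2 | p2) = max(0.4, 0.4) = 0.4
(p1 | (p2 | p2)) = max(0, 0.4) = 0.4
((p1 | (p2 | p2)) & p1) = min(0.4, 0) = 0
(p2 | p1) = max(0.4, 0) = 0.4
(((p1 | (p2 | p2)) & p1) -> (p2 | p1)): 0 ≤ 0.4, so result = 1
(p4 -> p1): 1 > 0, so result = 0
(p1 -> p3): 0 ≤ 0.1, so result = 1
(p4 | (p1 -> p3)) = max(1, 1) = 1
((p4 -> p1) | (p4 | (p1 -> p3))) = max(0, 1) = 1
(((p4 -> p1) | (p4 | (p1 -> p3))) & p3) = min(1, 0.1) = 0.1
((((p1 | (p2 | p2)) & p1) -> (p2 | p1)) -> (((p4 -> p1) | (p4 | (p1 -> p3))) & p3)): 1 > 0.1, so result = 0.1
(((((p4 -> p1) | (p4 | (p1 -> p3))) & p3) -> (((p1 | (p2 | p2)) & p1) -> (p2 | p1))) | ((((p1 | (p2 | p2)) & p1) -> (p2 | p1)) -> (((p4 -> p1) | (p4 | (p1 -> p3))) & p3))) = max(1, 0.1) = 1

1.00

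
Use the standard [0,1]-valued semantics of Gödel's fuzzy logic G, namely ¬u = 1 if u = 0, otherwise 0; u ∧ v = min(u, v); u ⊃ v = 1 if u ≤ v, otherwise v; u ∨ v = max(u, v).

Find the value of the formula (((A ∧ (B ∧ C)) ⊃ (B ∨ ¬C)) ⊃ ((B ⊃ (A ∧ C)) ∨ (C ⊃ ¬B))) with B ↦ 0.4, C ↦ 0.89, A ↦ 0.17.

0.17

(B ∧ C) = min(0.4, 0.89) = 0.4
(A ∧ (B ∧ C)) = min(0.17, 0.4) = 0.17
¬C: Gödel ¬ of 0.89 = 0 (operand ≠ 0)
(B ∨ ¬C) = max(0.4, 0) = 0.4
((A ∧ (B ∧ C)) ⊃ (B ∨ ¬C)): 0.17 ≤ 0.4, so result = 1
(A ∧ C) = min(0.17, 0.89) = 0.17
(B ⊃ (A ∧ C)): 0.4 > 0.17, so result = 0.17
¬B: Gödel ¬ of 0.4 = 0 (operand ≠ 0)
(C ⊃ ¬B): 0.89 > 0, so result = 0
((B ⊃ (A ∧ C)) ∨ (C ⊃ ¬B)) = max(0.17, 0) = 0.17
(((A ∧ (B ∧ C)) ⊃ (B ∨ ¬C)) ⊃ ((B ⊃ (A ∧ C)) ∨ (C ⊃ ¬B))): 1 > 0.17, so result = 0.17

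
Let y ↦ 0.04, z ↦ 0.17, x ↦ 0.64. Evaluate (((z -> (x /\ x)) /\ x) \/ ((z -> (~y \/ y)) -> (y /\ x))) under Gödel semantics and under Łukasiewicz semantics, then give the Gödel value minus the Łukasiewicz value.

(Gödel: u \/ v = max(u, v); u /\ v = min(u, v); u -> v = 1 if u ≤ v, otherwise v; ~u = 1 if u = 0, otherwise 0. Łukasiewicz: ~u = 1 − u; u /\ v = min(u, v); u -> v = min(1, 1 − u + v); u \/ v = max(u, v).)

Gödel evaluation:
  (x /\ x) = min(0.64, 0.64) = 0.64
  (z -> (x /\ x)): 0.17 ≤ 0.64, so result = 1
  ((z -> (x /\ x)) /\ x) = min(1, 0.64) = 0.64
  ~y: Gödel ¬ of 0.04 = 0 (operand ≠ 0)
  (~y \/ y) = max(0, 0.04) = 0.04
  (z -> (~y \/ y)): 0.17 > 0.04, so result = 0.04
  (y /\ x) = min(0.04, 0.64) = 0.04
  ((z -> (~y \/ y)) -> (y /\ x)): 0.04 ≤ 0.04, so result = 1
  (((z -> (x /\ x)) /\ x) \/ ((z -> (~y \/ y)) -> (y /\ x))) = max(0.64, 1) = 1
  Gödel value = 1
Łukasiewicz evaluation:
  (x /\ x) = min(0.64, 0.64) = 0.64
  (z -> (x /\ x)): min(1, 1 − 0.17 + 0.64) = 1
  ((z -> (x /\ x)) /\ x) = min(1, 0.64) = 0.64
  ~y: Łukasiewicz ¬ gives 1 − 0.04 = 0.96
  (~y \/ y) = max(0.96, 0.04) = 0.96
  (z -> (~y \/ y)): min(1, 1 − 0.17 + 0.96) = 1
  (y /\ x) = min(0.04, 0.64) = 0.04
  ((z -> (~y \/ y)) -> (y /\ x)): min(1, 1 − 1 + 0.04) = 0.04
  (((z -> (x /\ x)) /\ x) \/ ((z -> (~y \/ y)) -> (y /\ x))) = max(0.64, 0.04) = 0.64
  Łukasiewicz value = 0.64
Difference: 1 − 0.64 = 0.36

0.36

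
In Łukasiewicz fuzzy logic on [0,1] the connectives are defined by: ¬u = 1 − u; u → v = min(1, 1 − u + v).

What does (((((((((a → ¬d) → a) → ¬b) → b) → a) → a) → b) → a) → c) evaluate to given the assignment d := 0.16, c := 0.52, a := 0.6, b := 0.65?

0.67

¬d: Łukasiewicz ¬ gives 1 − 0.16 = 0.84
(a → ¬d): min(1, 1 − 0.6 + 0.84) = 1
((a → ¬d) → a): min(1, 1 − 1 + 0.6) = 0.6
¬b: Łukasiewicz ¬ gives 1 − 0.65 = 0.35
(((a → ¬d) → a) → ¬b): min(1, 1 − 0.6 + 0.35) = 0.75
((((a → ¬d) → a) → ¬b) → b): min(1, 1 − 0.75 + 0.65) = 0.9
(((((a → ¬d) → a) → ¬b) → b) → a): min(1, 1 − 0.9 + 0.6) = 0.7
((((((a → ¬d) → a) → ¬b) → b) → a) → a): min(1, 1 − 0.7 + 0.6) = 0.9
(((((((a → ¬d) → a) → ¬b) → b) → a) → a) → b): min(1, 1 − 0.9 + 0.65) = 0.75
((((((((a → ¬d) → a) → ¬b) → b) → a) → a) → b) → a): min(1, 1 − 0.75 + 0.6) = 0.85
(((((((((a → ¬d) → a) → ¬b) → b) → a) → a) → b) → a) → c): min(1, 1 − 0.85 + 0.52) = 0.67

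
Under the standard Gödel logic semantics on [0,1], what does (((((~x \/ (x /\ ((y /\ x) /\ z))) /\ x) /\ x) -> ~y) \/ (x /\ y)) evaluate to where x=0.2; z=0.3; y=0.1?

0.10

~x: Gödel ¬ of 0.2 = 0 (operand ≠ 0)
(y /\ x) = min(0.1, 0.2) = 0.1
((y /\ x) /\ z) = min(0.1, 0.3) = 0.1
(x /\ ((y /\ x) /\ z)) = min(0.2, 0.1) = 0.1
(~x \/ (x /\ ((y /\ x) /\ z))) = max(0, 0.1) = 0.1
((~x \/ (x /\ ((y /\ x) /\ z))) /\ x) = min(0.1, 0.2) = 0.1
(((~x \/ (x /\ ((y /\ x) /\ z))) /\ x) /\ x) = min(0.1, 0.2) = 0.1
~y: Gödel ¬ of 0.1 = 0 (operand ≠ 0)
((((~x \/ (x /\ ((y /\ x) /\ z))) /\ x) /\ x) -> ~y): 0.1 > 0, so result = 0
(x /\ y) = min(0.2, 0.1) = 0.1
(((((~x \/ (x /\ ((y /\ x) /\ z))) /\ x) /\ x) -> ~y) \/ (x /\ y)) = max(0, 0.1) = 0.1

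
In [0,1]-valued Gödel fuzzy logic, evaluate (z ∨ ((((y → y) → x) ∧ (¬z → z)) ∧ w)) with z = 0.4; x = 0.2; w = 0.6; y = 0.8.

0.40

(y → y): 0.8 ≤ 0.8, so result = 1
((y → y) → x): 1 > 0.2, so result = 0.2
¬z: Gödel ¬ of 0.4 = 0 (operand ≠ 0)
(¬z → z): 0 ≤ 0.4, so result = 1
(((y → y) → x) ∧ (¬z → z)) = min(0.2, 1) = 0.2
((((y → y) → x) ∧ (¬z → z)) ∧ w) = min(0.2, 0.6) = 0.2
(z ∨ ((((y → y) → x) ∧ (¬z → z)) ∧ w)) = max(0.4, 0.2) = 0.4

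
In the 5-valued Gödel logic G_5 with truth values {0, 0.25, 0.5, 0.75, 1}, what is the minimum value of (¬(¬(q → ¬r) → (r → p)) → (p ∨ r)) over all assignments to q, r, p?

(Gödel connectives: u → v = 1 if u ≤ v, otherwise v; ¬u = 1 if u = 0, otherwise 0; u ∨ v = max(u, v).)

The minimum is attained at q = 0.25, r = 0.25, p = 0:
  ¬r: Gödel ¬ of 0.25 = 0 (operand ≠ 0)
  (q → ¬r): 0.25 > 0, so result = 0
  ¬(q → ¬r): Gödel ¬ of 0 = 1 (operand is 0)
  (r → p): 0.25 > 0, so result = 0
  (¬(q → ¬r) → (r → p)): 1 > 0, so result = 0
  ¬(¬(q → ¬r) → (r → p)): Gödel ¬ of 0 = 1 (operand is 0)
  (p ∨ r) = max(0, 0.25) = 0.25
  (¬(¬(q → ¬r) → (r → p)) → (p ∨ r)): 1 > 0.25, so result = 0.25
Checking all 125 assignments confirms none give a value below 0.25.

0.25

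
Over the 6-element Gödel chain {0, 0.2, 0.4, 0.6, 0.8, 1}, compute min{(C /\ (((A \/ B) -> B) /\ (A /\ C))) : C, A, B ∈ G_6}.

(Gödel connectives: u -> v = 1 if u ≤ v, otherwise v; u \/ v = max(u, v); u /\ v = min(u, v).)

0.00

The minimum is attained at C = 0, A = 0, B = 0:
  (A \/ B) = max(0, 0) = 0
  ((A \/ B) -> B): 0 ≤ 0, so result = 1
  (A /\ C) = min(0, 0) = 0
  (((A \/ B) -> B) /\ (A /\ C)) = min(1, 0) = 0
  (C /\ (((A \/ B) -> B) /\ (A /\ C))) = min(0, 0) = 0
Checking all 216 assignments confirms none give a value below 0.00.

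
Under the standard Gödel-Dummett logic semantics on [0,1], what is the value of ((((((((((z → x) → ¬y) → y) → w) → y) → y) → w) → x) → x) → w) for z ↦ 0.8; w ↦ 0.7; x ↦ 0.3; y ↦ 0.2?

0.70

(z → x): 0.8 > 0.3, so result = 0.3
¬y: Gödel ¬ of 0.2 = 0 (operand ≠ 0)
((z → x) → ¬y): 0.3 > 0, so result = 0
(((z → x) → ¬y) → y): 0 ≤ 0.2, so result = 1
((((z → x) → ¬y) → y) → w): 1 > 0.7, so result = 0.7
(((((z → x) → ¬y) → y) → w) → y): 0.7 > 0.2, so result = 0.2
((((((z → x) → ¬y) → y) → w) → y) → y): 0.2 ≤ 0.2, so result = 1
(((((((z → x) → ¬y) → y) → w) → y) → y) → w): 1 > 0.7, so result = 0.7
((((((((z → x) → ¬y) → y) → w) → y) → y) → w) → x): 0.7 > 0.3, so result = 0.3
(((((((((z → x) → ¬y) → y) → w) → y) → y) → w) → x) → x): 0.3 ≤ 0.3, so result = 1
((((((((((z → x) → ¬y) → y) → w) → y) → y) → w) → x) → x) → w): 1 > 0.7, so result = 0.7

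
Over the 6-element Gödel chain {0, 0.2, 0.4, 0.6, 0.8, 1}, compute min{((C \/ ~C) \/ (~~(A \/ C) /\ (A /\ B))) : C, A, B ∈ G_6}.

The minimum is attained at C = 0.2, A = 0, B = 0:
  ~C: Gödel ¬ of 0.2 = 0 (operand ≠ 0)
  (C \/ ~C) = max(0.2, 0) = 0.2
  (A \/ C) = max(0, 0.2) = 0.2
  ~(A \/ C): Gödel ¬ of 0.2 = 0 (operand ≠ 0)
  ~~(A \/ C): Gödel ¬ of 0 = 1 (operand is 0)
  (A /\ B) = min(0, 0) = 0
  (~~(A \/ C) /\ (A /\ B)) = min(1, 0) = 0
  ((C \/ ~C) \/ (~~(A \/ C) /\ (A /\ B))) = max(0.2, 0) = 0.2
Checking all 216 assignments confirms none give a value below 0.20.

0.20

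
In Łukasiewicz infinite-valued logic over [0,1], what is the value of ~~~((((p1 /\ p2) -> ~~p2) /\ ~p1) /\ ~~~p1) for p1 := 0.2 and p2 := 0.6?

0.20

(p1 /\ p2) = min(0.2, 0.6) = 0.2
~p2: Łukasiewicz ¬ gives 1 − 0.6 = 0.4
~~p2: Łukasiewicz ¬ gives 1 − 0.4 = 0.6
((p1 /\ p2) -> ~~p2): min(1, 1 − 0.2 + 0.6) = 1
~p1: Łukasiewicz ¬ gives 1 − 0.2 = 0.8
(((p1 /\ p2) -> ~~p2) /\ ~p1) = min(1, 0.8) = 0.8
~p1: Łukasiewicz ¬ gives 1 − 0.2 = 0.8
~~p1: Łukasiewicz ¬ gives 1 − 0.8 = 0.2
~~~p1: Łukasiewicz ¬ gives 1 − 0.2 = 0.8
((((p1 /\ p2) -> ~~p2) /\ ~p1) /\ ~~~p1) = min(0.8, 0.8) = 0.8
~((((p1 /\ p2) -> ~~p2) /\ ~p1) /\ ~~~p1): Łukasiewicz ¬ gives 1 − 0.8 = 0.2
~~((((p1 /\ p2) -> ~~p2) /\ ~p1) /\ ~~~p1): Łukasiewicz ¬ gives 1 − 0.2 = 0.8
~~~((((p1 /\ p2) -> ~~p2) /\ ~p1) /\ ~~~p1): Łukasiewicz ¬ gives 1 − 0.8 = 0.2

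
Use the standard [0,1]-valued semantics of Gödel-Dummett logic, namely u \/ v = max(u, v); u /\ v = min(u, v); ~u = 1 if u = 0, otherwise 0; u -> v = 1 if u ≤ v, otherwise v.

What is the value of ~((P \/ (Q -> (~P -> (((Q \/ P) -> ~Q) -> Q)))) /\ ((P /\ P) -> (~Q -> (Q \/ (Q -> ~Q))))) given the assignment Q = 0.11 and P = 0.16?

0.00

~P: Gödel ¬ of 0.16 = 0 (operand ≠ 0)
(Q \/ P) = max(0.11, 0.16) = 0.16
~Q: Gödel ¬ of 0.11 = 0 (operand ≠ 0)
((Q \/ P) -> ~Q): 0.16 > 0, so result = 0
(((Q \/ P) -> ~Q) -> Q): 0 ≤ 0.11, so result = 1
(~P -> (((Q \/ P) -> ~Q) -> Q)): 0 ≤ 1, so result = 1
(Q -> (~P -> (((Q \/ P) -> ~Q) -> Q))): 0.11 ≤ 1, so result = 1
(P \/ (Q -> (~P -> (((Q \/ P) -> ~Q) -> Q)))) = max(0.16, 1) = 1
(P /\ P) = min(0.16, 0.16) = 0.16
~Q: Gödel ¬ of 0.11 = 0 (operand ≠ 0)
~Q: Gödel ¬ of 0.11 = 0 (operand ≠ 0)
(Q -> ~Q): 0.11 > 0, so result = 0
(Q \/ (Q -> ~Q)) = max(0.11, 0) = 0.11
(~Q -> (Q \/ (Q -> ~Q))): 0 ≤ 0.11, so result = 1
((P /\ P) -> (~Q -> (Q \/ (Q -> ~Q)))): 0.16 ≤ 1, so result = 1
((P \/ (Q -> (~P -> (((Q \/ P) -> ~Q) -> Q)))) /\ ((P /\ P) -> (~Q -> (Q \/ (Q -> ~Q))))) = min(1, 1) = 1
~((P \/ (Q -> (~P -> (((Q \/ P) -> ~Q) -> Q)))) /\ ((P /\ P) -> (~Q -> (Q \/ (Q -> ~Q))))): Gödel ¬ of 1 = 0 (operand ≠ 0)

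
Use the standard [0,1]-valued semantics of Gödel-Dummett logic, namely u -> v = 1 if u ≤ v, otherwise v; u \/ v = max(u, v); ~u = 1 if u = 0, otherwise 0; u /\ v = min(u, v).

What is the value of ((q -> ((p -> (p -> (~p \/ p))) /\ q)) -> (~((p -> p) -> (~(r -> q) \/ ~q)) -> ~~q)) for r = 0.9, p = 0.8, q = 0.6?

1.00

~p: Gödel ¬ of 0.8 = 0 (operand ≠ 0)
(~p \/ p) = max(0, 0.8) = 0.8
(p -> (~p \/ p)): 0.8 ≤ 0.8, so result = 1
(p -> (p -> (~p \/ p))): 0.8 ≤ 1, so result = 1
((p -> (p -> (~p \/ p))) /\ q) = min(1, 0.6) = 0.6
(q -> ((p -> (p -> (~p \/ p))) /\ q)): 0.6 ≤ 0.6, so result = 1
(p -> p): 0.8 ≤ 0.8, so result = 1
(r -> q): 0.9 > 0.6, so result = 0.6
~(r -> q): Gödel ¬ of 0.6 = 0 (operand ≠ 0)
~q: Gödel ¬ of 0.6 = 0 (operand ≠ 0)
(~(r -> q) \/ ~q) = max(0, 0) = 0
((p -> p) -> (~(r -> q) \/ ~q)): 1 > 0, so result = 0
~((p -> p) -> (~(r -> q) \/ ~q)): Gödel ¬ of 0 = 1 (operand is 0)
~q: Gödel ¬ of 0.6 = 0 (operand ≠ 0)
~~q: Gödel ¬ of 0 = 1 (operand is 0)
(~((p -> p) -> (~(r -> q) \/ ~q)) -> ~~q): 1 ≤ 1, so result = 1
((q -> ((p -> (p -> (~p \/ p))) /\ q)) -> (~((p -> p) -> (~(r -> q) \/ ~q)) -> ~~q)): 1 ≤ 1, so result = 1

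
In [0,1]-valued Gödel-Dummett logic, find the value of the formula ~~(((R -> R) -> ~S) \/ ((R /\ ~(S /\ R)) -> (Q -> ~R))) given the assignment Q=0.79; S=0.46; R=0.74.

(R -> R): 0.74 ≤ 0.74, so result = 1
~S: Gödel ¬ of 0.46 = 0 (operand ≠ 0)
((R -> R) -> ~S): 1 > 0, so result = 0
(S /\ R) = min(0.46, 0.74) = 0.46
~(S /\ R): Gödel ¬ of 0.46 = 0 (operand ≠ 0)
(R /\ ~(S /\ R)) = min(0.74, 0) = 0
~R: Gödel ¬ of 0.74 = 0 (operand ≠ 0)
(Q -> ~R): 0.79 > 0, so result = 0
((R /\ ~(S /\ R)) -> (Q -> ~R)): 0 ≤ 0, so result = 1
(((R -> R) -> ~S) \/ ((R /\ ~(S /\ R)) -> (Q -> ~R))) = max(0, 1) = 1
~(((R -> R) -> ~S) \/ ((R /\ ~(S /\ R)) -> (Q -> ~R))): Gödel ¬ of 1 = 0 (operand ≠ 0)
~~(((R -> R) -> ~S) \/ ((R /\ ~(S /\ R)) -> (Q -> ~R))): Gödel ¬ of 0 = 1 (operand is 0)

1.00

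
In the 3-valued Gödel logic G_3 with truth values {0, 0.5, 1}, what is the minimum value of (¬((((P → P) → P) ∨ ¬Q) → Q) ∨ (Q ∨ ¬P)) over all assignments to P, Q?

The minimum is attained at P = 0.5, Q = 0.5:
  (P → P): 0.5 ≤ 0.5, so result = 1
  ((P → P) → P): 1 > 0.5, so result = 0.5
  ¬Q: Gödel ¬ of 0.5 = 0 (operand ≠ 0)
  (((P → P) → P) ∨ ¬Q) = max(0.5, 0) = 0.5
  ((((P → P) → P) ∨ ¬Q) → Q): 0.5 ≤ 0.5, so result = 1
  ¬((((P → P) → P) ∨ ¬Q) → Q): Gödel ¬ of 1 = 0 (operand ≠ 0)
  ¬P: Gödel ¬ of 0.5 = 0 (operand ≠ 0)
  (Q ∨ ¬P) = max(0.5, 0) = 0.5
  (¬((((P → P) → P) ∨ ¬Q) → Q) ∨ (Q ∨ ¬P)) = max(0, 0.5) = 0.5
Checking all 9 assignments confirms none give a value below 0.50.

0.50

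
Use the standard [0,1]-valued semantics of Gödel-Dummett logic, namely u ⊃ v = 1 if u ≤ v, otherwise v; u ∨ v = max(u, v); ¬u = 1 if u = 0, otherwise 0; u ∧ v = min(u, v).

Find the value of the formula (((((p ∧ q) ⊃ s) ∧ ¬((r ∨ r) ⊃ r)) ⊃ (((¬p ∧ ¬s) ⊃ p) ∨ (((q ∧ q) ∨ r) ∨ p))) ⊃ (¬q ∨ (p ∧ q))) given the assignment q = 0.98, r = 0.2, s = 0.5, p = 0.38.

(p ∧ q) = min(0.38, 0.98) = 0.38
((p ∧ q) ⊃ s): 0.38 ≤ 0.5, so result = 1
(r ∨ r) = max(0.2, 0.2) = 0.2
((r ∨ r) ⊃ r): 0.2 ≤ 0.2, so result = 1
¬((r ∨ r) ⊃ r): Gödel ¬ of 1 = 0 (operand ≠ 0)
(((p ∧ q) ⊃ s) ∧ ¬((r ∨ r) ⊃ r)) = min(1, 0) = 0
¬p: Gödel ¬ of 0.38 = 0 (operand ≠ 0)
¬s: Gödel ¬ of 0.5 = 0 (operand ≠ 0)
(¬p ∧ ¬s) = min(0, 0) = 0
((¬p ∧ ¬s) ⊃ p): 0 ≤ 0.38, so result = 1
(q ∧ q) = min(0.98, 0.98) = 0.98
((q ∧ q) ∨ r) = max(0.98, 0.2) = 0.98
(((q ∧ q) ∨ r) ∨ p) = max(0.98, 0.38) = 0.98
(((¬p ∧ ¬s) ⊃ p) ∨ (((q ∧ q) ∨ r) ∨ p)) = max(1, 0.98) = 1
((((p ∧ q) ⊃ s) ∧ ¬((r ∨ r) ⊃ r)) ⊃ (((¬p ∧ ¬s) ⊃ p) ∨ (((q ∧ q) ∨ r) ∨ p))): 0 ≤ 1, so result = 1
¬q: Gödel ¬ of 0.98 = 0 (operand ≠ 0)
(p ∧ q) = min(0.38, 0.98) = 0.38
(¬q ∨ (p ∧ q)) = max(0, 0.38) = 0.38
(((((p ∧ q) ⊃ s) ∧ ¬((r ∨ r) ⊃ r)) ⊃ (((¬p ∧ ¬s) ⊃ p) ∨ (((q ∧ q) ∨ r) ∨ p))) ⊃ (¬q ∨ (p ∧ q))): 1 > 0.38, so result = 0.38

0.38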